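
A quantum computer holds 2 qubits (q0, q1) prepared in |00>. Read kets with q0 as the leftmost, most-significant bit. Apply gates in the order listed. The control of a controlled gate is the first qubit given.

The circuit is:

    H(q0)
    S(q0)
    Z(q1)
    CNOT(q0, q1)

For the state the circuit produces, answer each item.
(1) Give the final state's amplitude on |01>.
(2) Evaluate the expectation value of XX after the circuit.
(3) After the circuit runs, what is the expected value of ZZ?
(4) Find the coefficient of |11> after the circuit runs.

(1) The amplitude on |01> is 0.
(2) The expectation value of XX is 0.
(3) The observable ZZ averages to 1.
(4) The final state's coefficient on |11> equals sqrt(2)*I/2.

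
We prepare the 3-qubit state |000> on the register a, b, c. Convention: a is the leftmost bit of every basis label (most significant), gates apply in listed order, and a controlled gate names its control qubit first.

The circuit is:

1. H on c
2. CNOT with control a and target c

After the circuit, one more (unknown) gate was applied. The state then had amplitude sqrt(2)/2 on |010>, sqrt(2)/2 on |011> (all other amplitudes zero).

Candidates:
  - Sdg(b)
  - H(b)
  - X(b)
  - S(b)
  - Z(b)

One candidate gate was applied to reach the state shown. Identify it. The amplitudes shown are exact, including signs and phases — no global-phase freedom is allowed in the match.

The unique candidate consistent with the amplitudes is X(b).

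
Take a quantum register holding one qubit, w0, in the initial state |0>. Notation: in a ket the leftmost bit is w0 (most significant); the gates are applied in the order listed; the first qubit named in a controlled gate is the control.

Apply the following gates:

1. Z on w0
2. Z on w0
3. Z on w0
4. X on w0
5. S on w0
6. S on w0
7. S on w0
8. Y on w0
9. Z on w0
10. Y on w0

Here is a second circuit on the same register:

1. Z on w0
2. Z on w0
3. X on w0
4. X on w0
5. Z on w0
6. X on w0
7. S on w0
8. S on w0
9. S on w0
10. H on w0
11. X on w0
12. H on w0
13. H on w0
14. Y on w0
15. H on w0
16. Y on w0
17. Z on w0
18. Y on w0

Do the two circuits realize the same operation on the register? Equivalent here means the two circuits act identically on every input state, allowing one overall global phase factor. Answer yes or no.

No: there is an input state on which the two circuits produce genuinely different outputs (not merely differing by a phase).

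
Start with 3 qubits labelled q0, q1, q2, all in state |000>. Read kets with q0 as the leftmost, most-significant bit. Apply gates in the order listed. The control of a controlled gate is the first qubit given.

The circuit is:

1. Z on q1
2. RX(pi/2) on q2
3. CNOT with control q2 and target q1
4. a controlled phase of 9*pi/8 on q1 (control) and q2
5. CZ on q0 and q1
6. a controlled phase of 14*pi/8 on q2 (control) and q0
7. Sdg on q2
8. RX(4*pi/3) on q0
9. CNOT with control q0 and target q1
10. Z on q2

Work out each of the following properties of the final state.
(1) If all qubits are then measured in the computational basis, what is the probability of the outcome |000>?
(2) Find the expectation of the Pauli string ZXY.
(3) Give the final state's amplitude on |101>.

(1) A full measurement returns |000> with probability 1/8.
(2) The observable ZXY averages to (-I + exp(I*pi/4))*exp(I*pi/8)/4.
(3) |101> carries amplitude sqrt(6)*exp(5*I*pi/8)/4 in the final state.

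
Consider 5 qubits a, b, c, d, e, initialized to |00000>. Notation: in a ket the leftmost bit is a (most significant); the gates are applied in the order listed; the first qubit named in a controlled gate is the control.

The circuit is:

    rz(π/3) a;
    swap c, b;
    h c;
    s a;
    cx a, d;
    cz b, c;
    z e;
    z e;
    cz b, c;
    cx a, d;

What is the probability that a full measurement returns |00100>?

The probability of measuring |00100> is 1/2. Key observation: gates 5-10 undo each other exactly, leaving only the rest of the circuit to track.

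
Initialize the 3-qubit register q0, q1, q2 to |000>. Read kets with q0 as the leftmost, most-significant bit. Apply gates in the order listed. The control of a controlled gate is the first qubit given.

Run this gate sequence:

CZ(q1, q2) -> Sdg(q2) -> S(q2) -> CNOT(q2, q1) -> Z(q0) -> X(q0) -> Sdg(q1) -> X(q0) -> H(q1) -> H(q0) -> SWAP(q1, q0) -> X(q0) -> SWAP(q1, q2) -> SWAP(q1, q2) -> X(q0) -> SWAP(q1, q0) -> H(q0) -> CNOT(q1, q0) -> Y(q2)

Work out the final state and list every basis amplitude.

The resulting statevector has amplitude sqrt(2)*I/2 on |001>, sqrt(2)*I/2 on |111>, and 0 on every other basis state. Key observation: gates 10-17 undo each other exactly, leaving only the rest of the circuit to track.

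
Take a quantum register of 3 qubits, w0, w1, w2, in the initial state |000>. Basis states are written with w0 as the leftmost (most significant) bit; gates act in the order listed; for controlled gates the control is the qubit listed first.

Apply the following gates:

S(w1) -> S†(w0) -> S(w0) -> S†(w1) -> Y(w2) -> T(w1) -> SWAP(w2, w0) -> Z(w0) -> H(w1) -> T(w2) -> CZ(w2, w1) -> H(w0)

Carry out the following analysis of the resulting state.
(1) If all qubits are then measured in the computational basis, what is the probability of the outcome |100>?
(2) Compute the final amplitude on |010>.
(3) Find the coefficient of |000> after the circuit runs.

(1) The probability of measuring |100> is 1/4. Key observation: the block from step 1 through step 4 cancels to the identity and can be dropped.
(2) The amplitude on |010> is -I/2.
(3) The amplitude on |000> is -I/2.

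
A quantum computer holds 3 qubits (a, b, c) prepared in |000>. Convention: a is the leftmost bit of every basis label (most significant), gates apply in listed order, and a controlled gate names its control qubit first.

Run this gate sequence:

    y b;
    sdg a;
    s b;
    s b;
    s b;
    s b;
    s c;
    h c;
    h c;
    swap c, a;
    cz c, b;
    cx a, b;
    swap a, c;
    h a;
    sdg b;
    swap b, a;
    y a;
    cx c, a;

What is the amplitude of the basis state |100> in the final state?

The final state's coefficient on |100> equals 0. Key observation: the block from step 3 through step 6 cancels to the identity and can be dropped.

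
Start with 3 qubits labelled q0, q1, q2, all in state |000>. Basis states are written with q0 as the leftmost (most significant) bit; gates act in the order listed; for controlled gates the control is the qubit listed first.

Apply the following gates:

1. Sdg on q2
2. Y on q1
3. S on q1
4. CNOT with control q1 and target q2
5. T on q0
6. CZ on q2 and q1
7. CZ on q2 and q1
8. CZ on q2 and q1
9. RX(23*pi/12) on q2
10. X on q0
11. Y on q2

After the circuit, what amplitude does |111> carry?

|111> carries amplitude -sqrt(6 - 3*sqrt(2))/4 + sqrt(sqrt(2) + 2)/4 in the final state.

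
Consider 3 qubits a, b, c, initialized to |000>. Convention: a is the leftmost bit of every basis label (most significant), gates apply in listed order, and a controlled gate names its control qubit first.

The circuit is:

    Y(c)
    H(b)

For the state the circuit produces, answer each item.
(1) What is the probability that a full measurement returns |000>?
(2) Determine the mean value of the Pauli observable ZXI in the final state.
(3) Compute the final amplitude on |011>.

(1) A full measurement returns |000> with probability 0.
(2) The expectation value of ZXI is 1.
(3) The amplitude on |011> is sqrt(2)*I/2.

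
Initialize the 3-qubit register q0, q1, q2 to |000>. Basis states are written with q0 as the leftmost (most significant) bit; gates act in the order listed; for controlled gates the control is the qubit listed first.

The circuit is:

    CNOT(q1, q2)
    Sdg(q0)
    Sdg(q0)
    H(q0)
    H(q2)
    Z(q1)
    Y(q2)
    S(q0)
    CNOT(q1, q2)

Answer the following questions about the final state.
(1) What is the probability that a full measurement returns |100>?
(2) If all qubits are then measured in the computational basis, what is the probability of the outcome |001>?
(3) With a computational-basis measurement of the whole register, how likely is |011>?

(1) A full measurement returns |100> with probability 1/4.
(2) A full measurement returns |001> with probability 1/4.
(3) A full measurement returns |011> with probability 0.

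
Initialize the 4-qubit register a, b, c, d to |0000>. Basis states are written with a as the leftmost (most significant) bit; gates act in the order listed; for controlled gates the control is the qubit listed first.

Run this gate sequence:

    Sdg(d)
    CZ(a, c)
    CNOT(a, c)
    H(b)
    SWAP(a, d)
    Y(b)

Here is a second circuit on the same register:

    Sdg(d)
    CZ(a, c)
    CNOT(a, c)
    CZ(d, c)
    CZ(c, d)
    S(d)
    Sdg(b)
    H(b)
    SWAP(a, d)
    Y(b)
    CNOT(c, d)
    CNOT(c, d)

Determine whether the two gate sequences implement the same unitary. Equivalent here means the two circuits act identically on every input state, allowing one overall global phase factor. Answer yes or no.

No — the two circuits implement different unitaries, even allowing a global phase.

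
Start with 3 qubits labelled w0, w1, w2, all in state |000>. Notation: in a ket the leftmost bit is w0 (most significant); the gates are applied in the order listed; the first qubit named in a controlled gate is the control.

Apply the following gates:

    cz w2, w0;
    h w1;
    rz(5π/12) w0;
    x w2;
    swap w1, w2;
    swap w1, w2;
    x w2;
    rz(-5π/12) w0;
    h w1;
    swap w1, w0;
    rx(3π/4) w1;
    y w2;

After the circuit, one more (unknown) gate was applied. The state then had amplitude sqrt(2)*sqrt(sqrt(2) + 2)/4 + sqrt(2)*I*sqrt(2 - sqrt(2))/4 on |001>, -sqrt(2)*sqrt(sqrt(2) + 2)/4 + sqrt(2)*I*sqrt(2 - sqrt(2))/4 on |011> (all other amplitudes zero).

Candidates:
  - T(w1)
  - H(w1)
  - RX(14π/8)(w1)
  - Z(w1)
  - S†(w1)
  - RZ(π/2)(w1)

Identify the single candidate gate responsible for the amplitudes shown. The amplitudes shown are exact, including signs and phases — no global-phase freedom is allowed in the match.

It was H(w1) that produced the state shown.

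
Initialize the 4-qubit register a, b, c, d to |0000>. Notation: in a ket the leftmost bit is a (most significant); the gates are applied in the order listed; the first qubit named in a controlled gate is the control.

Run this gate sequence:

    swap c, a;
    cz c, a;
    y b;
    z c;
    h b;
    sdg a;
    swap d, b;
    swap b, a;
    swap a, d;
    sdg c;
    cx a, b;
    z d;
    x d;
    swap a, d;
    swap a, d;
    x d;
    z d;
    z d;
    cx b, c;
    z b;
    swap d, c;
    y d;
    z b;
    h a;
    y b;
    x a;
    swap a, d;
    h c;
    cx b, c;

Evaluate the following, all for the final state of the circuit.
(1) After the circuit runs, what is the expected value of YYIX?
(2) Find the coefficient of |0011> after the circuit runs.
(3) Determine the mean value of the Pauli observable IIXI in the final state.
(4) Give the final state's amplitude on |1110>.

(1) In the final state, YYIX has expectation 0. Key observation: steps 12-17 multiply out to the identity, so the circuit reduces to the remaining gates.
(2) |0011> carries amplitude sqrt(2)*I/4 in the final state.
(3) The observable IIXI averages to 1.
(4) The amplitude on |1110> is -sqrt(2)*I/4.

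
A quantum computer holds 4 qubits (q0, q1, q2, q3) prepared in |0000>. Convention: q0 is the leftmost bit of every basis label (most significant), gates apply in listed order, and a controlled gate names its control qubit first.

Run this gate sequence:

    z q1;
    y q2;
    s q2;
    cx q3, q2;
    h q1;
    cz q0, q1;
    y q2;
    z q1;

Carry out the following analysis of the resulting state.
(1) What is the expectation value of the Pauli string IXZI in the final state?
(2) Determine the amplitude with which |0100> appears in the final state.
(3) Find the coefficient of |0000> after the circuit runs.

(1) The observable IXZI averages to -1.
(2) The final state's coefficient on |0100> equals -sqrt(2)*I/2.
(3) The amplitude on |0000> is sqrt(2)*I/2.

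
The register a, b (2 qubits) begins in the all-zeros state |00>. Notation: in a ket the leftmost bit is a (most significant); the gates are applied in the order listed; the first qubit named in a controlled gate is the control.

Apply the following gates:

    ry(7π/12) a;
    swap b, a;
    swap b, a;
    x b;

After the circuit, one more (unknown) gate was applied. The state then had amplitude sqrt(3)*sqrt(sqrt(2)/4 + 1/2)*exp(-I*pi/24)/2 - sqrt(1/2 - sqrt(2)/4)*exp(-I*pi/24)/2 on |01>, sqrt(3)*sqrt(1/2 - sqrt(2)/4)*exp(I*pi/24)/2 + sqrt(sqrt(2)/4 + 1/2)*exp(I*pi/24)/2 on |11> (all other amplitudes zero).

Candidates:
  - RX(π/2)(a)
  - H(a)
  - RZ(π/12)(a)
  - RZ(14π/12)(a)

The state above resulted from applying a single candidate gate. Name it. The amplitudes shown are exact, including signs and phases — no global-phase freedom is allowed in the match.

The applied gate was RZ(π/12)(a).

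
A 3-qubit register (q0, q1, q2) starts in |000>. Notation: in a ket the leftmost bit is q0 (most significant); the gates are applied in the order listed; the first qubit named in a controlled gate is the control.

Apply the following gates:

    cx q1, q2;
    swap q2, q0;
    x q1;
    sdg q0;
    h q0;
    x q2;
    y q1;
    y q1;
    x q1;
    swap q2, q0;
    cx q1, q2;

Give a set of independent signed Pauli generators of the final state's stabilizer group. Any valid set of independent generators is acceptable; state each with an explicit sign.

One valid set of independent stabilizer generators is +IIX, -ZII, +IZI (any independent generating set of the same group is equally correct).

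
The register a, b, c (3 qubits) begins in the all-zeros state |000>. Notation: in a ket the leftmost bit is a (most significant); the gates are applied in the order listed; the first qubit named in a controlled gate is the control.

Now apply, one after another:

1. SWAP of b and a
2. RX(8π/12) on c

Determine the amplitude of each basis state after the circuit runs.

After the circuit, the state carries amplitude 1/2 on |000>, -sqrt(3)*I/2 on |001>, and 0 on every other basis state.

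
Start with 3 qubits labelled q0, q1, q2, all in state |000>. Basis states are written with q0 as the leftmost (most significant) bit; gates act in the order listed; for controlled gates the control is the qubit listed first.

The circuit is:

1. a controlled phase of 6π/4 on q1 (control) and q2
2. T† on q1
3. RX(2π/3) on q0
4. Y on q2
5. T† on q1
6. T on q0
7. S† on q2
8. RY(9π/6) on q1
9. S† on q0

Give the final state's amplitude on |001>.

The final state's coefficient on |001> equals -sqrt(2)/4.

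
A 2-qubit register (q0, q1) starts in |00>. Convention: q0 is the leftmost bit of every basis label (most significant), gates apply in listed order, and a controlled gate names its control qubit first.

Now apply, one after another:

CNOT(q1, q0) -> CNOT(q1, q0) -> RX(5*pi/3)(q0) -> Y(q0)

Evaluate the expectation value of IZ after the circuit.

In the final state, IZ has expectation 1.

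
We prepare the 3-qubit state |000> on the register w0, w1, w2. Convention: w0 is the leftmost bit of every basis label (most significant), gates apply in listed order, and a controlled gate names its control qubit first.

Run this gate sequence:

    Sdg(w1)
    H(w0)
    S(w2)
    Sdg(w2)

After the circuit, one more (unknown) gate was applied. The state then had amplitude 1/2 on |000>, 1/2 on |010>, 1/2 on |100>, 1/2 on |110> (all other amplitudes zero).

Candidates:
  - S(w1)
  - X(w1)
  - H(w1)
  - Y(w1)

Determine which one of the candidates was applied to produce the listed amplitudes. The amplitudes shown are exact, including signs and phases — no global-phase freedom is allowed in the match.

The unique candidate consistent with the amplitudes is H(w1). Key observation: the block from step 3 through step 4 cancels to the identity and can be dropped.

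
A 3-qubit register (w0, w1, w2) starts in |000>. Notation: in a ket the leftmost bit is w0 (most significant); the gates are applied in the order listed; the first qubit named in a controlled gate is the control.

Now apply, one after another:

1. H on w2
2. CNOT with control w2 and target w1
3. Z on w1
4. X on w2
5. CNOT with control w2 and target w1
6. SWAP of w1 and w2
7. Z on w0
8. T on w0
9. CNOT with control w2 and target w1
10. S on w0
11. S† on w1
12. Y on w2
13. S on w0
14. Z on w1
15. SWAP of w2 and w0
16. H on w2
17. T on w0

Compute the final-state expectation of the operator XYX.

The observable XYX averages to 0.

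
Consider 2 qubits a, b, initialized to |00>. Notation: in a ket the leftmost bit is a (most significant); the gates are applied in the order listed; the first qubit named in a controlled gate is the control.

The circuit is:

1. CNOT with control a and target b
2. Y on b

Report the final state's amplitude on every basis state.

After the circuit, the state carries amplitude I on |01>, and 0 on every other basis state.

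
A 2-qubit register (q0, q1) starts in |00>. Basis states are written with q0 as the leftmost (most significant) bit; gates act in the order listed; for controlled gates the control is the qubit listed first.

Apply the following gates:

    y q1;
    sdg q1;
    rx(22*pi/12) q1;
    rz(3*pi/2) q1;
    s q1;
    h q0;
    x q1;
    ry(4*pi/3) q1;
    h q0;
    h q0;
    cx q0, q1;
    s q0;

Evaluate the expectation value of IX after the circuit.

In the final state, IX has expectation -3/4.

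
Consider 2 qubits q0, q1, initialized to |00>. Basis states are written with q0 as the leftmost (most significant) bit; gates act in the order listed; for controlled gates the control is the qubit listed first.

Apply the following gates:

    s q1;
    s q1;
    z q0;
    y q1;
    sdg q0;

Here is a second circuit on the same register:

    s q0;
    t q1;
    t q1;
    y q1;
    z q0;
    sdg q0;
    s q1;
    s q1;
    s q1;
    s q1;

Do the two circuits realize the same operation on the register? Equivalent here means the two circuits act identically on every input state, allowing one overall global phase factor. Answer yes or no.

No: there is an input state on which the two circuits produce genuinely different outputs (not merely differing by a phase).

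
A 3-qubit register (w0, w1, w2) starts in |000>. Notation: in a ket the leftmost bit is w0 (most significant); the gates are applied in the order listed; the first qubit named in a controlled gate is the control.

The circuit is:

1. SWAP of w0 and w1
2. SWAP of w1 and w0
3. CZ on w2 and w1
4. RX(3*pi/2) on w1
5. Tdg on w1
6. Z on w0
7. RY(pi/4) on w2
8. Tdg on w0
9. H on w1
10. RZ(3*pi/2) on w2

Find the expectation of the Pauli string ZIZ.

The expectation value of ZIZ is sqrt(2)/2.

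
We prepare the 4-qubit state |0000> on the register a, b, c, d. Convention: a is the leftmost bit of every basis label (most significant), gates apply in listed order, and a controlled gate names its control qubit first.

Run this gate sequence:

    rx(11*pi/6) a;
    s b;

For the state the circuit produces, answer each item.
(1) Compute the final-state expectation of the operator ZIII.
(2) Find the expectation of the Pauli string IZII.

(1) The expectation value of ZIII is sqrt(3)/2.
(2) The observable IZII averages to 1.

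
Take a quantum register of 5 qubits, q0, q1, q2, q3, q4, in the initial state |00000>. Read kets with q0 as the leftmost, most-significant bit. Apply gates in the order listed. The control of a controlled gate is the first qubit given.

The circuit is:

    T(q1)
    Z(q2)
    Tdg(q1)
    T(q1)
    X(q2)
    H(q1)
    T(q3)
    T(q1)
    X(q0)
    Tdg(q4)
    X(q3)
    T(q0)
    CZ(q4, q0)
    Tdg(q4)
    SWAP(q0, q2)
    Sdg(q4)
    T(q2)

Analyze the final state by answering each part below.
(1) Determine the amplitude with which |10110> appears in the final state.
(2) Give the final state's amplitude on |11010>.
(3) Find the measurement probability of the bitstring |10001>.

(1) The final state's coefficient on |10110> equals sqrt(2)*I/2.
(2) The amplitude on |11010> is 0.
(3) A full measurement returns |10001> with probability 0.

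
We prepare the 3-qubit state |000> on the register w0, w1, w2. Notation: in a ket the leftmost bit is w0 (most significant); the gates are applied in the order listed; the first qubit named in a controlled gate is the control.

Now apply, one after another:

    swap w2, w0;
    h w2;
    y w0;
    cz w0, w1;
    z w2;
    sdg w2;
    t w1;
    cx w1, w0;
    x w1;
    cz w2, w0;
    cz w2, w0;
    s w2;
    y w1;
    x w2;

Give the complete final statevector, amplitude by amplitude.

The final amplitudes are -sqrt(2)/2 on |100>, sqrt(2)/2 on |101>, and 0 on every other basis state.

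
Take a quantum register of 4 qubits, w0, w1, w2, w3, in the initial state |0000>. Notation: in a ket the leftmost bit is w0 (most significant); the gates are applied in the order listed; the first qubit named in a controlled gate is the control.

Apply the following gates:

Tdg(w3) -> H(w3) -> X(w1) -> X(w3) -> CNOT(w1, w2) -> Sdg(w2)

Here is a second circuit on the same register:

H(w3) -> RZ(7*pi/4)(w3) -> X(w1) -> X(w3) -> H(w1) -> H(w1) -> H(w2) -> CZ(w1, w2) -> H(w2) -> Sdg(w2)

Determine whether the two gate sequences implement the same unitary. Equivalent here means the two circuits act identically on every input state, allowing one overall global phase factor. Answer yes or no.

No: there is an input state on which the two circuits produce genuinely different outputs (not merely differing by a phase).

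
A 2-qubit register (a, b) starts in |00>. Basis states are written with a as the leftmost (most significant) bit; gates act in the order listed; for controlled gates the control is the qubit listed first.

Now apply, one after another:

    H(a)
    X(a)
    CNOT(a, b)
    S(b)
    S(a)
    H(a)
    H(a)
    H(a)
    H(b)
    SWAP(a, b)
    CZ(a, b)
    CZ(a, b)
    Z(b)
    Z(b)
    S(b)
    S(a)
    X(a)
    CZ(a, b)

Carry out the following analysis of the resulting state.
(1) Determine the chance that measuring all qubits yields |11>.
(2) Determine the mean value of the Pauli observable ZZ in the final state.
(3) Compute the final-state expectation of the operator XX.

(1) Outcome |11> occurs with probability 1/2. Key observation: steps 6-7 multiply out to the identity, so the circuit reduces to the remaining gates.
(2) The expectation value of ZZ is 1.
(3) The observable XX averages to -1.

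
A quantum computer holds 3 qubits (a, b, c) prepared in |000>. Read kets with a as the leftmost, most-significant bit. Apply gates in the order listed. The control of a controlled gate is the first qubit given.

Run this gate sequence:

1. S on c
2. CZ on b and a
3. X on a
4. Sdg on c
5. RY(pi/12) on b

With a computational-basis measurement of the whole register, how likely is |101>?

Outcome |101> occurs with probability 0.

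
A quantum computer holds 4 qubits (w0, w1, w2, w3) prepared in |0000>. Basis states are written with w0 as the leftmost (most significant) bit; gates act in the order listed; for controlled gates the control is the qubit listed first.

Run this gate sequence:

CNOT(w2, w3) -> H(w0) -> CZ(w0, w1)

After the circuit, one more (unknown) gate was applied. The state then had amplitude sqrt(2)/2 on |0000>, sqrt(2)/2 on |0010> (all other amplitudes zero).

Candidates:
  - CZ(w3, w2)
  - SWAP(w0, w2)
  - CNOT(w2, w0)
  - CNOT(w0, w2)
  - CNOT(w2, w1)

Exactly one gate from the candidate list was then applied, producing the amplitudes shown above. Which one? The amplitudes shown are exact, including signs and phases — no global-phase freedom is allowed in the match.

The applied gate was SWAP(w0, w2).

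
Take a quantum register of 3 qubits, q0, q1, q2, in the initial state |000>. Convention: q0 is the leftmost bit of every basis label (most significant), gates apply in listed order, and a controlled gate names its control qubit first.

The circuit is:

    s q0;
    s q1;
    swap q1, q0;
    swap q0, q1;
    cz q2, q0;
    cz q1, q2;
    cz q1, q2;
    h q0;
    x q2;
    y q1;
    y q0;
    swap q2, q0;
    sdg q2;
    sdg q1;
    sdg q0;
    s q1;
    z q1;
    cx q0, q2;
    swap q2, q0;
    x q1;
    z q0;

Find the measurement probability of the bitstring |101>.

A full measurement returns |101> with probability 1/2.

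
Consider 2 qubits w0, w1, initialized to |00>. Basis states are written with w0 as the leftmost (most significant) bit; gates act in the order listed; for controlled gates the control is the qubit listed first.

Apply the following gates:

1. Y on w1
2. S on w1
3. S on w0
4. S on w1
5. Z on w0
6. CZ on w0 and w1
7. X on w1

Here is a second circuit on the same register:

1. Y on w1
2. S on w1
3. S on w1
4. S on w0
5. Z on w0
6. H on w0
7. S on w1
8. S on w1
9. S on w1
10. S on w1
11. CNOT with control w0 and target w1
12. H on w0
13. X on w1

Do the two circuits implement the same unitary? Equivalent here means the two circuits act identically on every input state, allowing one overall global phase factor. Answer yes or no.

No: there is an input state on which the two circuits produce genuinely different outputs (not merely differing by a phase).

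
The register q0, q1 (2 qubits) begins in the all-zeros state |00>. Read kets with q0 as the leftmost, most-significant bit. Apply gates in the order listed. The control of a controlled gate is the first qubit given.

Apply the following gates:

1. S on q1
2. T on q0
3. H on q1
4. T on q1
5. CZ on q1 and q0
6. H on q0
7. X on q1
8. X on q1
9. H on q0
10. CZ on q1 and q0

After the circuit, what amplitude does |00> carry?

The amplitude on |00> is sqrt(2)/2.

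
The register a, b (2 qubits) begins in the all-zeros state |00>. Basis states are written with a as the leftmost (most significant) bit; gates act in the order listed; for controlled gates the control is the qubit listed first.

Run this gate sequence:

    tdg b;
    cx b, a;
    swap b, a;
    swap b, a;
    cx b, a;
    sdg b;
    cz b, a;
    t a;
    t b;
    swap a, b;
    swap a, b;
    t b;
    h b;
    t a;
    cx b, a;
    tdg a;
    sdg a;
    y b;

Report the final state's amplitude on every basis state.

The final amplitudes are 0 on |00>, sqrt(2)*I/2 on |01>, sqrt(2)*exp(3*I*pi/4)/2 on |10>, 0 on |11>. Key observation: gates 3-4 undo each other exactly, leaving only the rest of the circuit to track.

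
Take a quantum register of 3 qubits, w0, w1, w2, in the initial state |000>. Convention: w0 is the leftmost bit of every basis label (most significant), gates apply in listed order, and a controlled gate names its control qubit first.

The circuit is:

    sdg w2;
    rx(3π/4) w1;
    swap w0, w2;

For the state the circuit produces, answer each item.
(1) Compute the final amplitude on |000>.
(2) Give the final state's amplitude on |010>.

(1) |000> carries amplitude sqrt(2 - sqrt(2))/2 in the final state.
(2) The amplitude on |010> is -I*sqrt(sqrt(2) + 2)/2.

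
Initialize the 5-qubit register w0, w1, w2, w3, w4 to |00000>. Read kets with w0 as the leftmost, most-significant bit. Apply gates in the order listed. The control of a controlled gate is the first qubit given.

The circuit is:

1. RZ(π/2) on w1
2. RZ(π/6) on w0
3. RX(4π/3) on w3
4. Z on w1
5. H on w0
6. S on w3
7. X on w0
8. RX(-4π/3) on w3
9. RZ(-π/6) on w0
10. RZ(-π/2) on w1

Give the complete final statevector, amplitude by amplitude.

The resulting statevector has amplitude sqrt(2)*(1 + 3*I)/8 on |00000>, sqrt(6)*(-1 - I)/8 on |00010>, sqrt(2)*(-1 - 3*I)*exp(5*I*pi/6)/8 on |10000>, sqrt(6)*(1 + I)*exp(5*I*pi/6)/8 on |10010>, and 0 on every other basis state.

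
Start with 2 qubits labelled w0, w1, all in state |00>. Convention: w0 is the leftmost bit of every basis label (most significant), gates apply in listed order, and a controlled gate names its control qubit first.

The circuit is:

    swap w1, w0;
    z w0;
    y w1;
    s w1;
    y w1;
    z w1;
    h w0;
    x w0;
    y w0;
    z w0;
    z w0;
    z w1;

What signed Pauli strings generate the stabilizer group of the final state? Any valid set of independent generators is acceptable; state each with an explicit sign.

The stabilizer group can be generated by -XI, +IZ, among other valid generating sets.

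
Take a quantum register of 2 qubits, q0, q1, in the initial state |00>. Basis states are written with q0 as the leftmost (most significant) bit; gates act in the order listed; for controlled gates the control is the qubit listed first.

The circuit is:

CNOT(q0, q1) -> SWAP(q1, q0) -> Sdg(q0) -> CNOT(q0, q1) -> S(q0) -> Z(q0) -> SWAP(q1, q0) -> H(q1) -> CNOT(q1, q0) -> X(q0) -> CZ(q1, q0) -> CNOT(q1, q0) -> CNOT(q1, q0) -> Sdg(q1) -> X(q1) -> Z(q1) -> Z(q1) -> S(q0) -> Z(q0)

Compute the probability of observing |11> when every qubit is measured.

A full measurement returns |11> with probability 1/2.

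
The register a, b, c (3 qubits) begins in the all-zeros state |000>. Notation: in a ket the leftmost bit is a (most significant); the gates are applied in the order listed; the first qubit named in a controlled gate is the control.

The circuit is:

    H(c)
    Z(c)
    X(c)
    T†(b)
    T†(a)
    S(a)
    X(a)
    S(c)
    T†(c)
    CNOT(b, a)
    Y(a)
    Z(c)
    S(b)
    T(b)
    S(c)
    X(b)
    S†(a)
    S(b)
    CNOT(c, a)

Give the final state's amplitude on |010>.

|010> carries amplitude -sqrt(2)/2 in the final state.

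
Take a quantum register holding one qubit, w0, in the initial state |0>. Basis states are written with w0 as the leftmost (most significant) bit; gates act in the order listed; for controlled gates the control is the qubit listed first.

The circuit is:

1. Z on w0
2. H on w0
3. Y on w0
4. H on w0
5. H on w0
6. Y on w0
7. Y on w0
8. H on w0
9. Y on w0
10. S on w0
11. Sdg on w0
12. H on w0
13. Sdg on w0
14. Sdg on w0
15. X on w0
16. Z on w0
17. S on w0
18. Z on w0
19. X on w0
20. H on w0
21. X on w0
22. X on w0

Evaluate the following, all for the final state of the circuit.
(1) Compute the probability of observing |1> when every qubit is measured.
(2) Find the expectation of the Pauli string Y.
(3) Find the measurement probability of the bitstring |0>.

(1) Outcome |1> occurs with probability 1/2.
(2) The observable Y averages to -1.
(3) Outcome |0> occurs with probability 1/2.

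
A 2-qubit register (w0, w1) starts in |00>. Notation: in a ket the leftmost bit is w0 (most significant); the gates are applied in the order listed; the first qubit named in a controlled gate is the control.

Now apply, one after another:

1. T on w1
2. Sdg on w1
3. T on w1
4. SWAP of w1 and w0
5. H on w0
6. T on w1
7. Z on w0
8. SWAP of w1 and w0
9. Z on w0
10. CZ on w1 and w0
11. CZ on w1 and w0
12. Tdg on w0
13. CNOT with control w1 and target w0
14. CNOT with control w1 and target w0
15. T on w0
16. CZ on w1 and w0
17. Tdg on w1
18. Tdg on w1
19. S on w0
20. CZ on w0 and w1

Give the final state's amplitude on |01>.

|01> carries amplitude sqrt(2)*I/2 in the final state. Key observation: steps 11-16 multiply out to the identity, so the circuit reduces to the remaining gates.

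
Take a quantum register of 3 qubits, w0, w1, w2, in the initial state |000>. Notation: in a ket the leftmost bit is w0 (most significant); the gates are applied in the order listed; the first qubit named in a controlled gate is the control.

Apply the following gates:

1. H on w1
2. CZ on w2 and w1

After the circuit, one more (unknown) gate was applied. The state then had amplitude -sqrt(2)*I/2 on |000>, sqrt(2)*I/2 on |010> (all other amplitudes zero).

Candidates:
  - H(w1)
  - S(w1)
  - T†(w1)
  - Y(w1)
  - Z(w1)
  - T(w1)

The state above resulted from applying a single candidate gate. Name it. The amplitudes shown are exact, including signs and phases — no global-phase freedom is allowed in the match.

The applied gate was Y(w1).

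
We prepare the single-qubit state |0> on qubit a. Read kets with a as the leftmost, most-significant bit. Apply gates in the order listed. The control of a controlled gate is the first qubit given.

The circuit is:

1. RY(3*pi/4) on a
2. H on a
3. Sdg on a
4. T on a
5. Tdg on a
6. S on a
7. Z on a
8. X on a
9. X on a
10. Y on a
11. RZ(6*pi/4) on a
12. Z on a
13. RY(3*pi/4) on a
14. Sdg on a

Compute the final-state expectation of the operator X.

The observable X averages to -sqrt(2)/2.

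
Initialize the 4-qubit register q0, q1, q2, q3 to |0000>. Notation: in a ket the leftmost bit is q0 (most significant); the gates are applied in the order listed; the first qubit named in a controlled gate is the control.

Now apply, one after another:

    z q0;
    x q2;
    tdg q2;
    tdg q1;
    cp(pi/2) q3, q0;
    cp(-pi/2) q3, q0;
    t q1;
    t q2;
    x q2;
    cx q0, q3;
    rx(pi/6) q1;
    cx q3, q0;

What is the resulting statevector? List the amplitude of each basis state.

The resulting statevector has amplitude sqrt(2)/4 + sqrt(6)/4 on |0000>, I*(-sqrt(6) + sqrt(2))/4 on |0100>, and 0 on every other basis state. Key observation: steps 2-9 multiply out to the identity, so the circuit reduces to the remaining gates.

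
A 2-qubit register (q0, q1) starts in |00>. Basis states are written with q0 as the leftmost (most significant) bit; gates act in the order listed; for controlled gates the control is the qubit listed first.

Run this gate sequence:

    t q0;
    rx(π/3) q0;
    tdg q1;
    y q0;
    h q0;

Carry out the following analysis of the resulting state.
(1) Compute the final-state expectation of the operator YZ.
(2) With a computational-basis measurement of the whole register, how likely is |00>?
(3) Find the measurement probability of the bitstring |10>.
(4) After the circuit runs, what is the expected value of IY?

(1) The observable YZ averages to sqrt(3)/2.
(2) A full measurement returns |00> with probability 1/2.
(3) The probability of measuring |10> is 1/2.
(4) The observable IY averages to 0.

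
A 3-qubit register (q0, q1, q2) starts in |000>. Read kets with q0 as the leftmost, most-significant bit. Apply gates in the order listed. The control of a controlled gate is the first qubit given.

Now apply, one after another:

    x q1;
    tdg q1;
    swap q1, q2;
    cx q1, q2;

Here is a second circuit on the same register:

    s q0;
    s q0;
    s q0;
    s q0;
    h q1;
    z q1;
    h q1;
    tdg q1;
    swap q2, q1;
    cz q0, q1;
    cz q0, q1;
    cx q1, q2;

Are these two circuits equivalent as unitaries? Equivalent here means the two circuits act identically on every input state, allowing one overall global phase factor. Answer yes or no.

Yes: on every input state the two circuits agree up to one overall phase factor.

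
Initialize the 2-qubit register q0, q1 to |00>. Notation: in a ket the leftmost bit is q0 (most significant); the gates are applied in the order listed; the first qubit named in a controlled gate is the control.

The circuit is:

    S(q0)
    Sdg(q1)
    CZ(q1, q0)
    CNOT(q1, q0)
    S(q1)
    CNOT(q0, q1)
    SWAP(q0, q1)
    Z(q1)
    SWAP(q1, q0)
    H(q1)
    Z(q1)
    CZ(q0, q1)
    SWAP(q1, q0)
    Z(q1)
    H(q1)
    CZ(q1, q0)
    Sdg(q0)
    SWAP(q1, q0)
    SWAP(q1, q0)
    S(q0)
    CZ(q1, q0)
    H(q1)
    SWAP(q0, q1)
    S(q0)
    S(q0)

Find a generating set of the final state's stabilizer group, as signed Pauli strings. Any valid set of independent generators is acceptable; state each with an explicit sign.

The stabilizer group can be generated by -IX, +ZI, among other valid generating sets. Key observation: the block from step 15 through step 22 cancels to the identity and can be dropped.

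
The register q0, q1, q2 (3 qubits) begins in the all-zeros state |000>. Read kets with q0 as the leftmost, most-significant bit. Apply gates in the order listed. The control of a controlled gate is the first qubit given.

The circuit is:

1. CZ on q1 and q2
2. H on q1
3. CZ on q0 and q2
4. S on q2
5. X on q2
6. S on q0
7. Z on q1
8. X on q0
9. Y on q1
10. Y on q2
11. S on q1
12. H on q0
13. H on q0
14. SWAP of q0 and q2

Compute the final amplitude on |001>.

The amplitude on |001> is sqrt(2)/2.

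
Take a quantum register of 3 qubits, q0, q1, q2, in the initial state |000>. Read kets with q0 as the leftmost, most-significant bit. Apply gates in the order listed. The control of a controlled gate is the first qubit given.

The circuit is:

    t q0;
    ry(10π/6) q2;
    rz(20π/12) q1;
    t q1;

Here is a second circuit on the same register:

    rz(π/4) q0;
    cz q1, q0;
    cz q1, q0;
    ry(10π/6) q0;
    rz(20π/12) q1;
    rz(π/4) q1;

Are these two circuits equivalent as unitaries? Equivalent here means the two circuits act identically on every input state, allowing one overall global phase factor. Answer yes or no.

No: there is an input state on which the two circuits produce genuinely different outputs (not merely differing by a phase).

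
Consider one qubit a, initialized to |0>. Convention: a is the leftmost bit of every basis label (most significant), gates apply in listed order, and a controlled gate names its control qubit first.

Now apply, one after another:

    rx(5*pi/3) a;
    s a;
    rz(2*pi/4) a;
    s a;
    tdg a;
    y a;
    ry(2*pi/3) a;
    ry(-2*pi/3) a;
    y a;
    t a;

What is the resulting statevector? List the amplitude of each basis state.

After the circuit, the state carries amplitude sqrt(3)*exp(3*I*pi/4)/2 on |0>, exp(3*I*pi/4)/2 on |1>. Key observation: gates 5-10 undo each other exactly, leaving only the rest of the circuit to track.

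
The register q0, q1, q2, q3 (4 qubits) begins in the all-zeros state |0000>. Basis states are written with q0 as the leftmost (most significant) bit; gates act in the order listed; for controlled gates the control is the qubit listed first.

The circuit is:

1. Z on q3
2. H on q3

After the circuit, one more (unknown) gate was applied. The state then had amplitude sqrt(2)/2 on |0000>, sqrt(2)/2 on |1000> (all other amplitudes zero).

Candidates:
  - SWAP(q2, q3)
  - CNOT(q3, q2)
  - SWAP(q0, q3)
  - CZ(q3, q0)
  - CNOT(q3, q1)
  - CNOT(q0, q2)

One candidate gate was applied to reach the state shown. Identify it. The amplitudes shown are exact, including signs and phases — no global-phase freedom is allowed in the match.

It was SWAP(q0, q3) that produced the state shown.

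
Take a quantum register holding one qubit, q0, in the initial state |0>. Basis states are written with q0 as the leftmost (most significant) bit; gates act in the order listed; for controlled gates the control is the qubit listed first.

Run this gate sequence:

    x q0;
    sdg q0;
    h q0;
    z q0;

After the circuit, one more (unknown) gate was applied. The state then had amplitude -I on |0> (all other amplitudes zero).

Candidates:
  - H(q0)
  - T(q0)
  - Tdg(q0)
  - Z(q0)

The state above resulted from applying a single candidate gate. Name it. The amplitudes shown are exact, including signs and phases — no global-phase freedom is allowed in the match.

It was H(q0) that produced the state shown.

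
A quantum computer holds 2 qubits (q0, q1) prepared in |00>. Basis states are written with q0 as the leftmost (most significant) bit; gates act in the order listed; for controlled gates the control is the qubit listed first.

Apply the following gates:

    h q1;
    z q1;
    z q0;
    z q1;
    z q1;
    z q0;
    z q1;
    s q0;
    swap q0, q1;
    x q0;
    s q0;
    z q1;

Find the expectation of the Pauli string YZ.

The observable YZ averages to 1.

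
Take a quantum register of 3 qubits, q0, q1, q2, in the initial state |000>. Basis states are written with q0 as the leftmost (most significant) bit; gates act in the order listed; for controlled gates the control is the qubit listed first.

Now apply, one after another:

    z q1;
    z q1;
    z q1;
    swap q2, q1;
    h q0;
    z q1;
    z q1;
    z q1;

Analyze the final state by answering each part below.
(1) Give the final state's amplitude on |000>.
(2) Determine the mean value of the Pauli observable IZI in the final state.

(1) |000> carries amplitude sqrt(2)/2 in the final state.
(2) The expectation value of IZI is 1.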